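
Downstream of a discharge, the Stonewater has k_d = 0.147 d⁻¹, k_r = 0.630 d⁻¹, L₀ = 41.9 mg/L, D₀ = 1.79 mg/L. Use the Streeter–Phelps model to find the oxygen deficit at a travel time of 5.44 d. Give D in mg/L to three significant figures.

k_d L₀/(k_r−k_d) = 0.147×41.9/(0.630−0.147) = 6.159/0.4830 = 12.75 mg/L.
e^(−k_d t) = e^(−0.147×5.440) = 0.4495; e^(−k_r t) = e^(−0.630×5.440) = 0.03248.
D = 12.75 × (0.4495 − 0.03248) + 1.79 × 0.03248 = 5.318 + 0.05814 = 5.376 mg/L.

D ≈ 5.38 mg/L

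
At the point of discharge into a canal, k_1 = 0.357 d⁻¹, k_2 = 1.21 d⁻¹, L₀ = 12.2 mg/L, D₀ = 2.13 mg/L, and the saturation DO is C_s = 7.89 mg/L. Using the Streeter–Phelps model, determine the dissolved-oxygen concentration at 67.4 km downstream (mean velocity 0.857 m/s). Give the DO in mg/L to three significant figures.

Travel time t = x/v = 67.4 km / (0.857 m/s) = 67400 m / 0.857 m/s = 78650 s = 0.9103 d.
k_1 L₀/(k_2−k_1) = 0.357×12.2/(1.21−0.357) = 4.355/0.8530 = 5.106 mg/L.
e^(−k_1 t) = e^(−0.357×0.9103) = 0.7226; e^(−k_2 t) = e^(−1.21×0.9103) = 0.3324.
D = 5.106 × (0.7226 − 0.3324) + 2.13 × 0.3324 = 1.992 + 0.7080 = 2.700 mg/L.
DO = C_s − D = 7.89 − 2.700 = 5.190 mg/L.

DO ≈ 5.19 mg/L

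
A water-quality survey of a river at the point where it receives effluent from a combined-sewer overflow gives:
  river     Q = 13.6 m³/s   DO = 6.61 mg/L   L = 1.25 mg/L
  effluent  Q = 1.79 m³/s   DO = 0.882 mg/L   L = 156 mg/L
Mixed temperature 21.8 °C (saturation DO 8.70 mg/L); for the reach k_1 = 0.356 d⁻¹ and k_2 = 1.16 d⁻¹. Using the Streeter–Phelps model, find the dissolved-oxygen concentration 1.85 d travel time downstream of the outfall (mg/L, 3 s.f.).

DO ≈ 4.96 mg/L

Mixed DO = (13.6×6.61 + 1.79×0.882)/(13.6+1.79) = 91.47/15.39 = 5.944 mg/L.
Mixed L₀ = (13.6×1.25 + 1.79×156)/(15.39) = 296.2/15.39 = 19.25 mg/L.
Initial deficit D₀ = C_s − DO₀ = 8.70 − 5.944 = 2.756 mg/L.
D(1.85) = [0.356×19.25/(1.16−0.356)](e^(−0.356×1.85) − e^(−1.16×1.85)) + 2.756 e^(−1.16×1.85)
= 8.523 × (0.5176 − 0.1170) + 2.756 × 0.1170 = 3.737 mg/L.
DO = 8.70 − 3.737 = 4.963 mg/L.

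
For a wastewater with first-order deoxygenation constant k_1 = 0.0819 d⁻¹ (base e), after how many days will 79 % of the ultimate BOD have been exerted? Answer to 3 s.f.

y/L₀ = 1 − e^(−k_1 t) = 0.79 ⇒ e^(−k_1 t) = 0.210
t = −ln(0.210) / 0.0819 = 1.561 / 0.0819 = 19.06 d.

t ≈ 19.1 d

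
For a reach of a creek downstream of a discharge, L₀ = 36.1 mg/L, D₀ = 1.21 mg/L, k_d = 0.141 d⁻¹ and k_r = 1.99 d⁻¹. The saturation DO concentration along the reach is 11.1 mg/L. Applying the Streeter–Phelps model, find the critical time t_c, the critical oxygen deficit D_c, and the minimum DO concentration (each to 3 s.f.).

t_c ≈ 1.12 d; D_c ≈ 2.18 mg/L; min DO ≈ 8.92 mg/L

At the critical point dD/dt = 0, so k_d L₀ e^(−k_d t) = k_r D. Substituting D(t) from the Streeter–Phelps equation and solving for t gives
t_c = ln[(k_r/k_d)(1 − D₀(k_r−k_d)/(k_d L₀))] / (k_r−k_d).
Here k_r−k_d = 1.849 d⁻¹ and 1 − D₀(k_r−k_d)/(k_d L₀) = 1 − 1.21×1.849/(0.141×36.1) = 0.5605, so
t_c = ln(14.11 × 0.5605) / 1.849 = 2.068 / 1.849 = 1.119 d.
L(t_c) = L₀ e^(−k_d t_c) = 36.1 × 0.8541 = 30.83 mg/L, and at the critical point k_r D_c = k_d L, so D_c = (0.141/1.99) × 30.83 = 2.185 mg/L.
Minimum DO = C_s − D_c = 11.1 − 2.185 = 8.915 mg/L.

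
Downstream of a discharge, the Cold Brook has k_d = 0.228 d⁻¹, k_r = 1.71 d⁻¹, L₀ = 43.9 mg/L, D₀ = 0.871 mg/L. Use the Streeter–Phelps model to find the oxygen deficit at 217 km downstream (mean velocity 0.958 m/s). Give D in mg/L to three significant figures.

Travel time t = x/v = 217 km / (0.958 m/s) = 217000 m / 0.958 m/s = 226500 s = 2.622 d.
k_d L₀/(k_r−k_d) = 0.228×43.9/(1.71−0.228) = 10.01/1.482 = 6.754 mg/L.
e^(−k_d t) = e^(−0.228×2.622) = 0.5501; e^(−k_r t) = e^(−1.71×2.622) = 0.01130.
D = 6.754 × (0.5501 − 0.01130) + 0.871 × 0.01130 = 3.639 + 0.009841 = 3.648 mg/L.

D ≈ 3.65 mg/L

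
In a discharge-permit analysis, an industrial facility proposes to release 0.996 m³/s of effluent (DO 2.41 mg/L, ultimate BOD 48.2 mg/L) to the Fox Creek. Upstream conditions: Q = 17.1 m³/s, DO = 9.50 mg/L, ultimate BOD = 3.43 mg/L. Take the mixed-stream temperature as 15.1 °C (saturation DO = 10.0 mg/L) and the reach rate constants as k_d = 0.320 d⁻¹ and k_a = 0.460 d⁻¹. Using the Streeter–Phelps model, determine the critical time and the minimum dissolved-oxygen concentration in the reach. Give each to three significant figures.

Mixed DO = (17.1×9.50 + 0.996×2.41)/(17.1+0.996) = 164.9/18.10 = 9.110 mg/L.
Mixed L₀ = (17.1×3.43 + 0.996×48.2)/(18.10) = 106.7/18.10 = 5.894 mg/L.
Initial deficit D₀ = C_s − DO₀ = 10.0 − 9.110 = 0.8902 mg/L.
t_c = (1/0.1400) ln[(0.460/0.320)(1 − 0.8902×0.1400/(0.320×5.894))] = 7.143 × ln(1.343) = 2.104 d.
D_c = (0.320/0.460) × 5.894 × e^(−0.320×2.104) = 0.6957 × 5.894 × 0.5101 = 2.091 mg/L.
Minimum DO = 10.0 − 2.091 = 7.909 mg/L.

t_c ≈ 2.10 d; minimum DO ≈ 7.91 mg/L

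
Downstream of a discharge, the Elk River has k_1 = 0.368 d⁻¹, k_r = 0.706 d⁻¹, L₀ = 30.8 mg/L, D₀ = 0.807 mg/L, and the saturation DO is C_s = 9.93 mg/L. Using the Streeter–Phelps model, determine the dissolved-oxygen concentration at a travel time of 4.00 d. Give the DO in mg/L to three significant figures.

k_1 L₀/(k_r−k_1) = 0.368×30.8/(0.706−0.368) = 11.33/0.3380 = 33.53 mg/L.
e^(−k_1 t) = e^(−0.368×4.000) = 0.2295; e^(−k_r t) = e^(−0.706×4.000) = 0.05937.
D = 33.53 × (0.2295 − 0.05937) + 0.807 × 0.05937 = 5.704 + 0.04791 = 5.752 mg/L.
DO = C_s − D = 9.93 − 5.752 = 4.178 mg/L.

DO ≈ 4.18 mg/L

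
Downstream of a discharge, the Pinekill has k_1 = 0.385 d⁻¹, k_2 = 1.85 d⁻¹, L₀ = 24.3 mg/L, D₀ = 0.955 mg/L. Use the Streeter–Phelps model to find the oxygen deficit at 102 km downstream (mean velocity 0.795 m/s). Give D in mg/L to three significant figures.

D ≈ 3.26 mg/L

Travel time t = x/v = 102 km / (0.795 m/s) = 102000 m / 0.795 m/s = 128300 s = 1.485 d.
k_1 L₀/(k_2−k_1) = 0.385×24.3/(1.85−0.385) = 9.356/1.465 = 6.386 mg/L.
e^(−k_1 t) = e^(−0.385×1.485) = 0.5646; e^(−k_2 t) = e^(−1.85×1.485) = 0.06411.
D = 6.386 × (0.5646 − 0.06411) + 0.955 × 0.06411 = 3.196 + 0.06122 = 3.257 mg/L.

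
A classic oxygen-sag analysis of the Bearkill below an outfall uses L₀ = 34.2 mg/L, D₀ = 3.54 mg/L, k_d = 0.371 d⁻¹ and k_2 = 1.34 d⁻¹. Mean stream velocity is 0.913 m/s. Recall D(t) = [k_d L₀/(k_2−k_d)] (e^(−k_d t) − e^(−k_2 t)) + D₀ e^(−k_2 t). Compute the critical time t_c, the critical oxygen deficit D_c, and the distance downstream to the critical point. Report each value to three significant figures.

t_c ≈ 1.00 d; D_c ≈ 6.53 mg/L; x_c ≈ 78.9 km

At the critical point dD/dt = 0, so k_d L₀ e^(−k_d t) = k_2 D. Substituting D(t) from the Streeter–Phelps equation and solving for t gives
t_c = ln[(k_2/k_d)(1 − D₀(k_2−k_d)/(k_d L₀))] / (k_2−k_d).
Here k_2−k_d = 0.9690 d⁻¹ and 1 − D₀(k_2−k_d)/(k_d L₀) = 1 − 3.54×0.9690/(0.371×34.2) = 0.7296, so
t_c = ln(3.612 × 0.7296) / 0.9690 = 0.9690 / 0.9690 = 1.000 d.
L(t_c) = L₀ e^(−k_d t_c) = 34.2 × 0.6900 = 23.60 mg/L, and at the critical point k_2 D_c = k_d L, so D_c = (0.371/1.34) × 23.60 = 6.534 mg/L.
x_c = v t_c = 0.913 m/s × 1.000 d × 86400 s/d = 78890 m ≈ 78.9 km.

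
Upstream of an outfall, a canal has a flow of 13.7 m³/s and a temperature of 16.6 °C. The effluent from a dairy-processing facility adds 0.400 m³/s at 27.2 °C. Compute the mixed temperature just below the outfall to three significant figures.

16.9 °C

Flow-weighted mixing: C = (Q_r C_r + Q_w C_w)/(Q_r + Q_w)
= (13.7×16.6 + 0.400×27.2)/(13.7 + 0.400) = 238.3/14.10 = 16.90 °C.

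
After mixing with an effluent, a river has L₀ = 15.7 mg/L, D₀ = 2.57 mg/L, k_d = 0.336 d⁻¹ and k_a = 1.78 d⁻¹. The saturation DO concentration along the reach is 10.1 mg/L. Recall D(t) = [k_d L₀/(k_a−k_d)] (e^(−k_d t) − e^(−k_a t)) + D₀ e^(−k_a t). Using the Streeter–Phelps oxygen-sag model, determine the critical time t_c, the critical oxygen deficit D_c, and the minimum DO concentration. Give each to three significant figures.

t_c ≈ 0.313 d; D_c ≈ 2.67 mg/L; min DO ≈ 7.43 mg/L

At the critical point dD/dt = 0, so k_d L₀ e^(−k_d t) = k_a D. Substituting D(t) from the Streeter–Phelps equation and solving for t gives
t_c = ln[(k_a/k_d)(1 − D₀(k_a−k_d)/(k_d L₀))] / (k_a−k_d).
Here k_a−k_d = 1.444 d⁻¹ and 1 − D₀(k_a−k_d)/(k_d L₀) = 1 − 2.57×1.444/(0.336×15.7) = 0.2965, so
t_c = ln(5.298 × 0.2965) / 1.444 = 0.4516 / 1.444 = 0.3127 d.
L(t_c) = L₀ e^(−k_d t_c) = 15.7 × 0.9003 = 14.13 mg/L, and at the critical point k_a D_c = k_d L, so D_c = (0.336/1.78) × 14.13 = 2.668 mg/L.
Minimum DO = C_s − D_c = 10.1 − 2.668 = 7.432 mg/L.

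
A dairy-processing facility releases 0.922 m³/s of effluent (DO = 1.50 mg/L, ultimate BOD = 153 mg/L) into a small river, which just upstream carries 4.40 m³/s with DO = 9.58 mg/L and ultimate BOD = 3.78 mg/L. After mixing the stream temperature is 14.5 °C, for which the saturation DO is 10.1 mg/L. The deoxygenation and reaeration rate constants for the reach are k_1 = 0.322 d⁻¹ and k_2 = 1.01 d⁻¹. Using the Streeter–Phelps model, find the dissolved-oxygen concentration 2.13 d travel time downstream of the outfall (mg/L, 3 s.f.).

DO ≈ 4.51 mg/L

Mixed DO = (4.40×9.58 + 0.922×1.50)/(4.40+0.922) = 43.54/5.322 = 8.180 mg/L.
Mixed L₀ = (4.40×3.78 + 0.922×153)/(5.322) = 157.7/5.322 = 29.63 mg/L.
Initial deficit D₀ = C_s − DO₀ = 10.1 − 8.180 = 1.920 mg/L.
D(2.13) = [0.322×29.63/(1.01−0.322)](e^(−0.322×2.13) − e^(−1.01×2.13)) + 1.920 e^(−1.01×2.13)
= 13.87 × (0.5037 − 0.1163) + 1.920 × 0.1163 = 5.595 mg/L.
DO = 10.1 − 5.595 = 4.505 mg/L.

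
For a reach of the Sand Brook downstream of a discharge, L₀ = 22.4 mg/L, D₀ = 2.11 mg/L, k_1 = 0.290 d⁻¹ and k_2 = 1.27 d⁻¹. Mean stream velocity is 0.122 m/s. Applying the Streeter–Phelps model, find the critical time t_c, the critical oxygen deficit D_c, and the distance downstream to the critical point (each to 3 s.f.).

t_c ≈ 1.12 d; D_c ≈ 3.70 mg/L; x_c ≈ 11.8 km

With k_2/k_1 = 4.379 and 1 − D₀(k_2−k_1)/(k_1 L₀) = 0.6817,
t_c = ln(4.379 × 0.6817) / (1.27 − 0.290) = ln(2.985) / 0.9800 = 1.094/0.9800 = 1.116 d.
D_c = (k_1/k_2) L₀ e^(−k_1 t_c) = (0.290/1.27) × 22.4 × e^(−0.290×1.116) = 0.2283 × 22.4 × 0.7235 = 3.701 mg/L.
x_c = v t_c = 0.122 m/s × 1.116 d × 86400 s/d = 11760 m ≈ 11.8 km.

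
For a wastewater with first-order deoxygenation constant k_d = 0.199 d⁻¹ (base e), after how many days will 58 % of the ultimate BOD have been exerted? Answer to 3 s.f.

t ≈ 4.36 d

y/L₀ = 1 − e^(−k_d t) = 0.58 ⇒ e^(−k_d t) = 0.420
t = −ln(0.420) / 0.199 = 0.8675 / 0.199 = 4.359 d.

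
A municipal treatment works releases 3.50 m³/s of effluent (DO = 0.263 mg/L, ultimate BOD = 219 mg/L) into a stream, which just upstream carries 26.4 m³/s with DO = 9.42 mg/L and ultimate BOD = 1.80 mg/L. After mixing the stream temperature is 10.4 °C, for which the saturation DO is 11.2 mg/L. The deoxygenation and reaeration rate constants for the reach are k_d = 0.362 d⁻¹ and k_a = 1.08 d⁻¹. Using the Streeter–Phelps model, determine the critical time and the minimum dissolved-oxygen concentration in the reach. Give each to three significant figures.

t_c ≈ 1.20 d; minimum DO ≈ 5.29 mg/L

Mixed DO = (26.4×9.42 + 3.50×0.263)/(26.4+3.50) = 249.6/29.90 = 8.348 mg/L.
Mixed L₀ = (26.4×1.80 + 3.50×219)/(29.90) = 814.0/29.90 = 27.22 mg/L.
Initial deficit D₀ = C_s − DO₀ = 11.2 − 8.348 = 2.852 mg/L.
t_c = (1/0.7180) ln[(1.08/0.362)(1 − 2.852×0.7180/(0.362×27.22))] = 1.393 × ln(2.364) = 1.198 d.
D_c = (0.362/1.08) × 27.22 × e^(−0.362×1.198) = 0.3352 × 27.22 × 0.6481 = 5.914 mg/L.
Minimum DO = 11.2 − 5.914 = 5.286 mg/L.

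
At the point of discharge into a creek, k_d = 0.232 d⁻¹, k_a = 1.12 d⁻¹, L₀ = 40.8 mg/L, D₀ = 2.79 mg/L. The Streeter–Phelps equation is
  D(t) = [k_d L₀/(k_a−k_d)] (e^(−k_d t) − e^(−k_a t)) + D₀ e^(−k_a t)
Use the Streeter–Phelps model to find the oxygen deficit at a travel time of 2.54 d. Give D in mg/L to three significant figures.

D ≈ 5.46 mg/L

k_d L₀/(k_a−k_d) = 0.232×40.8/(1.12−0.232) = 9.466/0.8880 = 10.66 mg/L.
e^(−k_d t) = e^(−0.232×2.540) = 0.5547; e^(−k_a t) = e^(−1.12×2.540) = 0.05815.
D = 10.66 × (0.5547 − 0.05815) + 2.79 × 0.05815 = 5.293 + 0.1622 = 5.456 mg/L.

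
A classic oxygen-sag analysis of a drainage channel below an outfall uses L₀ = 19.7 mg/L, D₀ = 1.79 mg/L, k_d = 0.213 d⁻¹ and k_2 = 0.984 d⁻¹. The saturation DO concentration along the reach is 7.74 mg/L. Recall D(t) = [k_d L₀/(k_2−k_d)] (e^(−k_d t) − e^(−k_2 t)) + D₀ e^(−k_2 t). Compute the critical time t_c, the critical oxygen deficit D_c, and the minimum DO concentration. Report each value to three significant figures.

t_c ≈ 1.47 d; D_c ≈ 3.12 mg/L; min DO ≈ 4.62 mg/L

t_c = [1/(k_2−k_d)] ln[(k_2/k_d)(1 − D₀(k_2−k_d)/(k_d L₀))]
= [1/(0.984−0.213)] ln[(0.984/0.213)(1 − 1.79×0.7710/(0.213×19.7))]
= (1/0.7710) ln[4.620 × 0.6711] = 1.297 × ln(3.100) = 1.297 × 1.131 = 1.468 d.
D_c = (k_d/k_2) L₀ e^(−k_d t_c) = (0.213/0.984) × 19.7 × e^(−0.213×1.468) = 0.2165 × 19.7 × 0.7315 = 3.120 mg/L.
Minimum DO = C_s − D_c = 7.74 − 3.120 = 4.620 mg/L.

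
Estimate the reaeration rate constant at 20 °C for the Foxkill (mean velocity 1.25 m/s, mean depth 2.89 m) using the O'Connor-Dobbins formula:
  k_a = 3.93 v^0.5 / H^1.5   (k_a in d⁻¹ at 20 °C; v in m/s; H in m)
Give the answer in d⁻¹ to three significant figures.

k_a ≈ 0.894 d⁻¹

k_a = 3.93 × 1.25^0.5 / 2.89^1.5 = 3.93 × 1.118 / 4.913 = 0.8943 d⁻¹.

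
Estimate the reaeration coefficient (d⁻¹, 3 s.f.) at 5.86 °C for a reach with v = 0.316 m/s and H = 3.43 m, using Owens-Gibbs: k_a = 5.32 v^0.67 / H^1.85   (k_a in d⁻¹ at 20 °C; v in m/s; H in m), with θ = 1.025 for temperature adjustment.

k_a(20) = 5.32 × 0.316^0.67 / 3.43^1.85 = 5.32 × 0.4622 / 9.779 = 0.2514 d⁻¹.
k_a(5.86) = 0.2514 × 1.025^(5.86−20) = 0.2514 × 0.7053 = 0.1773 d⁻¹.

k_a ≈ 0.177 d⁻¹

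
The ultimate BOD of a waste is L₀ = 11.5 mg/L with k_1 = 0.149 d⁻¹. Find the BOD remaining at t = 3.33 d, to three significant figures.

L ≈ 7.00 mg/L

L_t = L₀ e^(−k_1 t) = 11.5 × e^(−0.149×3.33) = 11.5 × 0.6089 = 7.002 mg/L.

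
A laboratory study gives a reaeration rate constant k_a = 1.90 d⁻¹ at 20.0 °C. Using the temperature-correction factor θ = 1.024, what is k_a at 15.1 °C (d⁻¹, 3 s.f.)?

k_a(T₂) = k_a(T₁) · θ^(T₂−T₁) = 1.90 × 1.024^(15.1−20.0)
= 1.90 × 1.024^-4.90 = 1.90 × 0.8903 = 1.692 d⁻¹.

k_a ≈ 1.69 d⁻¹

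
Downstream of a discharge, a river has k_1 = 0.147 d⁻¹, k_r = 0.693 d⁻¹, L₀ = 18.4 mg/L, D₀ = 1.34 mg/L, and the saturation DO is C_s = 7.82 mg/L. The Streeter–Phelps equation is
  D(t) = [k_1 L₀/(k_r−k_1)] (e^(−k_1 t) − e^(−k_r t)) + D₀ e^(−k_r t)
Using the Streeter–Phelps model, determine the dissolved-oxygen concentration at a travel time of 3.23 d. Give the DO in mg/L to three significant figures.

k_1 L₀/(k_r−k_1) = 0.147×18.4/(0.693−0.147) = 2.705/0.5460 = 4.954 mg/L.
e^(−k_1 t) = e^(−0.147×3.230) = 0.6220; e^(−k_r t) = e^(−0.693×3.230) = 0.1066.
D = 4.954 × (0.6220 − 0.1066) + 1.34 × 0.1066 = 2.553 + 0.1429 = 2.696 mg/L.
DO = C_s − D = 7.82 − 2.696 = 5.124 mg/L.

DO ≈ 5.12 mg/L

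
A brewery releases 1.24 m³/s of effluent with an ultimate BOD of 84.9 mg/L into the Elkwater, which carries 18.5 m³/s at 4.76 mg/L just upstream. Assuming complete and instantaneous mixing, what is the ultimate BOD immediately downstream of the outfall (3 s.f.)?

Flow-weighted mixing: C = (Q_r C_r + Q_w C_w)/(Q_r + Q_w)
= (18.5×4.76 + 1.24×84.9)/(18.5 + 1.24) = 193.3/19.74 = 9.794 mg/L.

9.79 mg/L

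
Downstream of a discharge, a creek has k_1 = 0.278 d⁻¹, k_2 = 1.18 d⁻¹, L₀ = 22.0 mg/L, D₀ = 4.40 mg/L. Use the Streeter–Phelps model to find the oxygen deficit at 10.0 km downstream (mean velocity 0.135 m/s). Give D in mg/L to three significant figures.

D ≈ 4.48 mg/L

Travel time t = x/v = 10.0 km / (0.135 m/s) = 10000 m / 0.135 m/s = 74070 s = 0.8573 d.
k_1 L₀/(k_2−k_1) = 0.278×22.0/(1.18−0.278) = 6.116/0.9020 = 6.780 mg/L.
e^(−k_1 t) = e^(−0.278×0.8573) = 0.7879; e^(−k_2 t) = e^(−1.18×0.8573) = 0.3636.
D = 6.780 × (0.7879 − 0.3636) + 4.40 × 0.3636 = 2.877 + 1.600 = 4.477 mg/L.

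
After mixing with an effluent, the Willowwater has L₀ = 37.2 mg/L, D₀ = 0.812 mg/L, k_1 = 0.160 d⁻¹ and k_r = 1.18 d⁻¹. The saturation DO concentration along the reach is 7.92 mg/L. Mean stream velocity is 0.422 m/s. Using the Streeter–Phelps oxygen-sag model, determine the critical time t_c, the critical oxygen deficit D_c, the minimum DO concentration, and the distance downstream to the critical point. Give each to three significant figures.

t_c ≈ 1.81 d; D_c ≈ 3.77 mg/L; min DO ≈ 4.15 mg/L; x_c ≈ 66.1 km

t_c = [1/(k_r−k_1)] ln[(k_r/k_1)(1 − D₀(k_r−k_1)/(k_1 L₀))]
= [1/(1.18−0.160)] ln[(1.18/0.160)(1 − 0.812×1.020/(0.160×37.2))]
= (1/1.020) ln[7.375 × 0.8608] = 0.9804 × ln(6.349) = 0.9804 × 1.848 = 1.812 d.
D_c = (k_1/k_r) L₀ e^(−k_1 t_c) = (0.160/1.18) × 37.2 × e^(−0.160×1.812) = 0.1356 × 37.2 × 0.7483 = 3.775 mg/L.
Minimum DO = C_s − D_c = 7.92 − 3.775 = 4.145 mg/L.
x_c = v t_c = 0.422 m/s × 1.812 d × 86400 s/d = 66070 m ≈ 66.1 km.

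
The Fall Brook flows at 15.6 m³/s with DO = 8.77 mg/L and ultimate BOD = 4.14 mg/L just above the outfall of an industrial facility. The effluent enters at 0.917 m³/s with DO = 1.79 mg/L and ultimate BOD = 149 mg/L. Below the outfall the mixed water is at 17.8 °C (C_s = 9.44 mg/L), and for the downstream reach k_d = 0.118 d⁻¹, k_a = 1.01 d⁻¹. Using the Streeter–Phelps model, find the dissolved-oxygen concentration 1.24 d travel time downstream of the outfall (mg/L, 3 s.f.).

DO ≈ 8.21 mg/L

Mixed DO = (15.6×8.77 + 0.917×1.79)/(15.6+0.917) = 138.5/16.52 = 8.382 mg/L.
Mixed L₀ = (15.6×4.14 + 0.917×149)/(16.52) = 201.2/16.52 = 12.18 mg/L.
Initial deficit D₀ = C_s − DO₀ = 9.44 − 8.382 = 1.058 mg/L.
D(1.24) = [0.118×12.18/(1.01−0.118)](e^(−0.118×1.24) − e^(−1.01×1.24)) + 1.058 e^(−1.01×1.24)
= 1.612 × (0.8639 − 0.2858) + 1.058 × 0.2858 = 1.234 mg/L.
DO = 9.44 − 1.234 = 8.206 mg/L.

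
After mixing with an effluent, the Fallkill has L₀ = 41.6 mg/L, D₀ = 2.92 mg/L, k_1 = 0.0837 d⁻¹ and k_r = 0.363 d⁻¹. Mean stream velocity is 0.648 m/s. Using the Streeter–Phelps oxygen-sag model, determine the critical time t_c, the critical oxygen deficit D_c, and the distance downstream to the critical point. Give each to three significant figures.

t_c ≈ 4.30 d; D_c ≈ 6.69 mg/L; x_c ≈ 241 km

t_c = [1/(k_r−k_1)] ln[(k_r/k_1)(1 − D₀(k_r−k_1)/(k_1 L₀))]
= [1/(0.363−0.0837)] ln[(0.363/0.0837)(1 − 2.92×0.2793/(0.0837×41.6))]
= (1/0.2793) ln[4.337 × 0.7658] = 3.580 × ln(3.321) = 3.580 × 1.200 = 4.298 d.
L(t_c) = L₀ e^(−k_1 t_c) = 41.6 × 0.6979 = 29.03 mg/L, and at the critical point k_r D_c = k_1 L, so D_c = (0.0837/0.363) × 29.03 = 6.694 mg/L.
x_c = v t_c = 0.648 m/s × 4.298 d × 86400 s/d = 240600 m ≈ 241 km.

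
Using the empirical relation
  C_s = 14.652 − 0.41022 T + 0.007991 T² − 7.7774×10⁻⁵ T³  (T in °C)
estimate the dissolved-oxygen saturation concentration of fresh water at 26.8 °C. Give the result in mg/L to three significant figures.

C_s ≈ 7.90 mg/L

C_s = 14.652 − 0.41022×26.8 + 0.007991×26.8² − 7.7774×10⁻⁵×26.8³ = 7.901 mg/L.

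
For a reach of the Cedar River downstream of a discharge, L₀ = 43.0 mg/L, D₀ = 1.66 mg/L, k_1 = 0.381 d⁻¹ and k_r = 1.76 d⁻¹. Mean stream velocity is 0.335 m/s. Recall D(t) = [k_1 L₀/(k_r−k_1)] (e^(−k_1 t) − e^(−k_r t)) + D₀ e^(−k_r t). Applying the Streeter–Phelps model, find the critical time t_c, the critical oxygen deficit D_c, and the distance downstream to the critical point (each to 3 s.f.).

With k_r/k_1 = 4.619 and 1 − D₀(k_r−k_1)/(k_1 L₀) = 0.8603,
t_c = ln(4.619 × 0.8603) / (1.76 − 0.381) = ln(3.974) / 1.379 = 1.380/1.379 = 1.001 d.
D_c = (k_1/k_r) L₀ e^(−k_1 t_c) = (0.381/1.76) × 43.0 × e^(−0.381×1.001) = 0.2165 × 43.0 × 0.6830 = 6.358 mg/L.
x_c = v t_c = 0.335 m/s × 1.001 d × 86400 s/d = 28960 m ≈ 29.0 km.

t_c ≈ 1.00 d; D_c ≈ 6.36 mg/L; x_c ≈ 29.0 km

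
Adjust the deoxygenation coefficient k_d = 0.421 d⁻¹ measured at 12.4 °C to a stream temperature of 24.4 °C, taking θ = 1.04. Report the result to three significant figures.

k_d(T₂) = k_d(T₁) · θ^(T₂−T₁) = 0.421 × 1.04^(24.4−12.4)
= 0.421 × 1.04^12.0 = 0.421 × 1.601 = 0.6740 d⁻¹.

k_d ≈ 0.674 d⁻¹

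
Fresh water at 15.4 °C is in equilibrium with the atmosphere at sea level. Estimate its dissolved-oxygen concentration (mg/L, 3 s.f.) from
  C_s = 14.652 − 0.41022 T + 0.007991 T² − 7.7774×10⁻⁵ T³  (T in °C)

C_s ≈ 9.95 mg/L

C_s = 14.652 − 0.41022×15.4 + 0.007991×15.4² − 7.7774×10⁻⁵×15.4³ = 9.946 mg/L.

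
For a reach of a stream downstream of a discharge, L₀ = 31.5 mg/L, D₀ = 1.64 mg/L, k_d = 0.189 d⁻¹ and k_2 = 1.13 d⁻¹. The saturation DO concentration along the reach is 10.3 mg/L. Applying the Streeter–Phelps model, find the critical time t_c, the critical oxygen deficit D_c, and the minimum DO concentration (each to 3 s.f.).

t_c ≈ 1.58 d; D_c ≈ 3.91 mg/L; min DO ≈ 6.39 mg/L

With k_2/k_d = 5.979 and 1 − D₀(k_2−k_d)/(k_d L₀) = 0.7408,
t_c = ln(5.979 × 0.7408) / (1.13 − 0.189) = ln(4.429) / 0.9410 = 1.488/0.9410 = 1.581 d.
L(t_c) = L₀ e^(−k_d t_c) = 31.5 × 0.7416 = 23.36 mg/L, and at the critical point k_2 D_c = k_d L, so D_c = (0.189/1.13) × 23.36 = 3.907 mg/L.
Minimum DO = C_s − D_c = 10.3 − 3.907 = 6.393 mg/L.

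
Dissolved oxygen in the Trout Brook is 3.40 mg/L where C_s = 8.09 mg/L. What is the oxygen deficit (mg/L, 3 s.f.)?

D ≈ 4.69 mg/L

D = C_s − C = 8.09 − 3.40 = 4.69 mg/L.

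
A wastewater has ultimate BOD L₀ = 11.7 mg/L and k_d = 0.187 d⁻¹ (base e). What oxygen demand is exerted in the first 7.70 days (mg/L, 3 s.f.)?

y_t = L₀(1 − e^(−k_d t)) = 11.7 × (1 − e^(−0.187×7.70))
= 11.7 × (1 − 0.2370) = 11.7 × 0.7630 = 8.928 mg/L.

y ≈ 8.93 mg/L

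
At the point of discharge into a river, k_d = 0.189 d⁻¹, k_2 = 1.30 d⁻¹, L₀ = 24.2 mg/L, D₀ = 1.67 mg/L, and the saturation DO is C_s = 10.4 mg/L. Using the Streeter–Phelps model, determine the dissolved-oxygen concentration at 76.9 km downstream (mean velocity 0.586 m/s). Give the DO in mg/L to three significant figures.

Travel time t = x/v = 76.9 km / (0.586 m/s) = 76900 m / 0.586 m/s = 131200 s = 1.519 d.
k_d L₀/(k_2−k_d) = 0.189×24.2/(1.30−0.189) = 4.574/1.111 = 4.117 mg/L.
e^(−k_d t) = e^(−0.189×1.519) = 0.7505; e^(−k_2 t) = e^(−1.30×1.519) = 0.1388.
D = 4.117 × (0.7505 − 0.1388) + 1.67 × 0.1388 = 2.518 + 0.2318 = 2.750 mg/L.
DO = C_s − D = 10.4 − 2.750 = 7.650 mg/L.

DO ≈ 7.65 mg/L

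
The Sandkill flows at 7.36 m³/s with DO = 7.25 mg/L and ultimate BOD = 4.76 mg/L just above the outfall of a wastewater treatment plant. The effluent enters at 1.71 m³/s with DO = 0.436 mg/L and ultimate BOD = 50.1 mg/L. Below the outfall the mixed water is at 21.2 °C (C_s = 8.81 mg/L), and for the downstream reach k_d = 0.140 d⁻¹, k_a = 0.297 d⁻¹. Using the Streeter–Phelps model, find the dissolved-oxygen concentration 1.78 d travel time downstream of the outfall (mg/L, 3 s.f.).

Mixed DO = (7.36×7.25 + 1.71×0.436)/(7.36+1.71) = 54.11/9.070 = 5.965 mg/L.
Mixed L₀ = (7.36×4.76 + 1.71×50.1)/(9.070) = 120.7/9.070 = 13.31 mg/L.
Initial deficit D₀ = C_s − DO₀ = 8.81 − 5.965 = 2.845 mg/L.
D(1.78) = [0.140×13.31/(0.297−0.140)](e^(−0.140×1.78) − e^(−0.297×1.78)) + 2.845 e^(−0.297×1.78)
= 11.87 × (0.7794 − 0.5894) + 2.845 × 0.5894 = 3.932 mg/L.
DO = 8.81 − 3.932 = 4.878 mg/L.

DO ≈ 4.88 mg/L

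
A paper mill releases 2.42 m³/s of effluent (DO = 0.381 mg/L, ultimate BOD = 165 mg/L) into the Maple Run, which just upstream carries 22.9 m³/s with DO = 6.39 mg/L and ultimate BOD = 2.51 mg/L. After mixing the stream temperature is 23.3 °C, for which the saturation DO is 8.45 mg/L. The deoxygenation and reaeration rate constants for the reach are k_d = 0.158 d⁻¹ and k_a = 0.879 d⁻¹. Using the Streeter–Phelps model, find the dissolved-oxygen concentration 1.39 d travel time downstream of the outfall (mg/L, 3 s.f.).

DO ≈ 5.66 mg/L

Mixed DO = (22.9×6.39 + 2.42×0.381)/(22.9+2.42) = 147.3/25.32 = 5.816 mg/L.
Mixed L₀ = (22.9×2.51 + 2.42×165)/(25.32) = 456.8/25.32 = 18.04 mg/L.
Initial deficit D₀ = C_s − DO₀ = 8.45 − 5.816 = 2.634 mg/L.
D(1.39) = [0.158×18.04/(0.879−0.158)](e^(−0.158×1.39) − e^(−0.879×1.39)) + 2.634 e^(−0.879×1.39)
= 3.953 × (0.8028 − 0.2947) + 2.634 × 0.2947 = 2.785 mg/L.
DO = 8.45 − 2.785 = 5.665 mg/L.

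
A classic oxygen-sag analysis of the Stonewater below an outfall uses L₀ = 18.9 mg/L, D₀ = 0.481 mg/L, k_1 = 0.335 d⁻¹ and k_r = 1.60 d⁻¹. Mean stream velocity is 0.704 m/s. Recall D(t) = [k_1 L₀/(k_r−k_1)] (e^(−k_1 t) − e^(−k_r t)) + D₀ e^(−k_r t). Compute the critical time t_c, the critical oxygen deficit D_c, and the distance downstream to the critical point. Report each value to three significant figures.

t_c ≈ 1.16 d; D_c ≈ 2.69 mg/L; x_c ≈ 70.3 km

With k_r/k_1 = 4.776 and 1 − D₀(k_r−k_1)/(k_1 L₀) = 0.9039,
t_c = ln(4.776 × 0.9039) / (1.60 − 0.335) = ln(4.317) / 1.265 = 1.463/1.265 = 1.156 d.
D_c = (k_1/k_r) L₀ e^(−k_1 t_c) = (0.335/1.60) × 18.9 × e^(−0.335×1.156) = 0.2094 × 18.9 × 0.6789 = 2.686 mg/L.
x_c = v t_c = 0.704 m/s × 1.156 d × 86400 s/d = 70330 m ≈ 70.3 km.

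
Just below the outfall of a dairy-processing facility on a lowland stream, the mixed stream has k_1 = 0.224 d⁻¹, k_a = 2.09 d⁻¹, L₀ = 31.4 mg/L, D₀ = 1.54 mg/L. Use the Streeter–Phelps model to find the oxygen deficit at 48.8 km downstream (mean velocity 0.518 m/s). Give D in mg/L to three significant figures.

D ≈ 2.72 mg/L

Travel time t = x/v = 48.8 km / (0.518 m/s) = 48800 m / 0.518 m/s = 94210 s = 1.090 d.
k_1 L₀/(k_a−k_1) = 0.224×31.4/(2.09−0.224) = 7.034/1.866 = 3.769 mg/L.
e^(−k_1 t) = e^(−0.224×1.090) = 0.7833; e^(−k_a t) = e^(−2.09×1.090) = 0.1024.
D = 3.769 × (0.7833 − 0.1024) + 1.54 × 0.1024 = 2.567 + 0.1577 = 2.724 mg/L.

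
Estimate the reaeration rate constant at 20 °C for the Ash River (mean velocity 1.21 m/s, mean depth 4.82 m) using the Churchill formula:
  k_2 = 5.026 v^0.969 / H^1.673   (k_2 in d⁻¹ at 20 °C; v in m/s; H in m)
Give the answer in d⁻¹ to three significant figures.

k_2 ≈ 0.435 d⁻¹

k_2 = 5.026 × 1.21^0.969 / 4.82^1.673 = 5.026 × 1.203 / 13.89 = 0.4352 d⁻¹.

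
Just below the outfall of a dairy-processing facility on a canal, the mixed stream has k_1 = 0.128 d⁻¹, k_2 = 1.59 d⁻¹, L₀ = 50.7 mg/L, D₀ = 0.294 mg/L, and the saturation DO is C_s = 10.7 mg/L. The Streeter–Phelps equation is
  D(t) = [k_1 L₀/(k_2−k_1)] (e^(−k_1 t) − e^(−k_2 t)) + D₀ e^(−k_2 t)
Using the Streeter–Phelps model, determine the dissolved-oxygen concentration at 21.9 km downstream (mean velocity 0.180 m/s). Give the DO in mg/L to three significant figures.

DO ≈ 7.43 mg/L

Travel time t = x/v = 21.9 km / (0.180 m/s) = 21900 m / 0.180 m/s = 121700 s = 1.408 d.
k_1 L₀/(k_2−k_1) = 0.128×50.7/(1.59−0.128) = 6.490/1.462 = 4.439 mg/L.
e^(−k_1 t) = e^(−0.128×1.408) = 0.8351; e^(−k_2 t) = e^(−1.59×1.408) = 0.1066.
D = 4.439 × (0.8351 − 0.1066) + 0.294 × 0.1066 = 3.234 + 0.03133 = 3.265 mg/L.
DO = C_s − D = 10.7 − 3.265 = 7.435 mg/L.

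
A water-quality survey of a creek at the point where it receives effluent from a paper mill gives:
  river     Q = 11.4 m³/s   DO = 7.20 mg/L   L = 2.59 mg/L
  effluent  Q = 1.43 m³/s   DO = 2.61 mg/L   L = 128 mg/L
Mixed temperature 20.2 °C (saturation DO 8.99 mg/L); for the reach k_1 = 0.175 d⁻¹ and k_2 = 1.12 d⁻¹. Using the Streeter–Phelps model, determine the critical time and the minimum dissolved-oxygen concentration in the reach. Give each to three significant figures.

Mixed DO = (11.4×7.20 + 1.43×2.61)/(11.4+1.43) = 85.81/12.83 = 6.688 mg/L.
Mixed L₀ = (11.4×2.59 + 1.43×128)/(12.83) = 212.6/12.83 = 16.57 mg/L.
Initial deficit D₀ = C_s − DO₀ = 8.99 − 6.688 = 2.302 mg/L.
t_c = (1/0.9450) ln[(1.12/0.175)(1 − 2.302×0.9450/(0.175×16.57))] = 1.058 × ln(1.599) = 0.4967 d.
D_c = (0.175/1.12) × 16.57 × e^(−0.175×0.4967) = 0.1562 × 16.57 × 0.9168 = 2.373 mg/L.
Minimum DO = 8.99 − 2.373 = 6.617 mg/L.

t_c ≈ 0.497 d; minimum DO ≈ 6.62 mg/L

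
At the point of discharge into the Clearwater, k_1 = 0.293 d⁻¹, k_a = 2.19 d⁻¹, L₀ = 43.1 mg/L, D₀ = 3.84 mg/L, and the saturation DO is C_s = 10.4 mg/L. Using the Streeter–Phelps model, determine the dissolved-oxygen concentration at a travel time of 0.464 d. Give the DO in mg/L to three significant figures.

DO ≈ 5.61 mg/L

k_1 L₀/(k_a−k_1) = 0.293×43.1/(2.19−0.293) = 12.63/1.897 = 6.657 mg/L.
e^(−k_1 t) = e^(−0.293×0.4640) = 0.8729; e^(−k_a t) = e^(−2.19×0.4640) = 0.3620.
D = 6.657 × (0.8729 − 0.3620) + 3.84 × 0.3620 = 3.401 + 1.390 = 4.791 mg/L.
DO = C_s − D = 10.4 − 4.791 = 5.609 mg/L.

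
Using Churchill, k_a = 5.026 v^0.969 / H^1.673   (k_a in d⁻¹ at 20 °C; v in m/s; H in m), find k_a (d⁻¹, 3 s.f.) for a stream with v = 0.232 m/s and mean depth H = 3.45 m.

k_a ≈ 0.154 d⁻¹

k_a = 5.026 × 0.232^0.969 / 3.45^1.673 = 5.026 × 0.2427 / 7.939 = 0.1537 d⁻¹.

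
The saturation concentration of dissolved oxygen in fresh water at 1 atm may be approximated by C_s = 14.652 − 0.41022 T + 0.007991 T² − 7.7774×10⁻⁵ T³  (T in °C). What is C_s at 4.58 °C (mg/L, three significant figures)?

C_s ≈ 12.9 mg/L

C_s = 14.652 − 0.41022×4.58 + 0.007991×4.58² − 7.7774×10⁻⁵×4.58³ = 12.93 mg/L.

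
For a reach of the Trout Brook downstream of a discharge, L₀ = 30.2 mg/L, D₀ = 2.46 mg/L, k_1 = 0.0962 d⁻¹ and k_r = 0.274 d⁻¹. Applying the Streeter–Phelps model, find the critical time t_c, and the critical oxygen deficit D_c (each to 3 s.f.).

At the critical point dD/dt = 0, so k_1 L₀ e^(−k_1 t) = k_r D. Substituting D(t) from the Streeter–Phelps equation and solving for t gives
t_c = ln[(k_r/k_1)(1 − D₀(k_r−k_1)/(k_1 L₀))] / (k_r−k_1).
Here k_r−k_1 = 0.1778 d⁻¹ and 1 − D₀(k_r−k_1)/(k_1 L₀) = 1 − 2.46×0.1778/(0.0962×30.2) = 0.8494, so
t_c = ln(2.848 × 0.8494) / 0.1778 = 0.8835 / 0.1778 = 4.969 d.
L(t_c) = L₀ e^(−k_1 t_c) = 30.2 × 0.6200 = 18.72 mg/L, and at the critical point k_r D_c = k_1 L, so D_c = (0.0962/0.274) × 18.72 = 6.574 mg/L.

t_c ≈ 4.97 d; D_c ≈ 6.57 mg/L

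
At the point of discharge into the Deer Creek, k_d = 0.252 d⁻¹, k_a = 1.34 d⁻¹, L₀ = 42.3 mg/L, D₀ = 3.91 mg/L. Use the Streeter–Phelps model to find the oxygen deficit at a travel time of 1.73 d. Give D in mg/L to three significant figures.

k_d L₀/(k_a−k_d) = 0.252×42.3/(1.34−0.252) = 10.66/1.088 = 9.797 mg/L.
e^(−k_d t) = e^(−0.252×1.730) = 0.6466; e^(−k_a t) = e^(−1.34×1.730) = 0.09845.
D = 9.797 × (0.6466 − 0.09845) + 3.91 × 0.09845 = 5.371 + 0.3849 = 5.756 mg/L.

D ≈ 5.76 mg/L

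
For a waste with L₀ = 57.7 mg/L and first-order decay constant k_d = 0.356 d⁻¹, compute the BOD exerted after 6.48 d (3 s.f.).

y_t = L₀(1 − e^(−k_d t)) = 57.7 × (1 − e^(−0.356×6.48))
= 57.7 × (1 − 0.09957) = 57.7 × 0.9004 = 51.95 mg/L.

y ≈ 52.0 mg/L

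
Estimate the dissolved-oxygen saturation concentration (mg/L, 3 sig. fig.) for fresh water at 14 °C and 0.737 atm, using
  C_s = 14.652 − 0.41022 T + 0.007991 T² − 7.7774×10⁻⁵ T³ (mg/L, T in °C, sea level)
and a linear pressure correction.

At sea level: C_s = 14.652 − 0.41022×14 + 0.007991×14² − 7.7774×10⁻⁵×14³ = 10.26 mg/L.
Pressure correction: C_s' = 10.26 × 0.737 = 7.563 mg/L.

C_s ≈ 7.56 mg/L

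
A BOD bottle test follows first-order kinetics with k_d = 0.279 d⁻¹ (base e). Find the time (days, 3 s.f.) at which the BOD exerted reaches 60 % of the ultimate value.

t ≈ 3.28 d

y/L₀ = 1 − e^(−k_d t) = 0.60 ⇒ e^(−k_d t) = 0.400
t = −ln(0.400) / 0.279 = 0.9163 / 0.279 = 3.284 d.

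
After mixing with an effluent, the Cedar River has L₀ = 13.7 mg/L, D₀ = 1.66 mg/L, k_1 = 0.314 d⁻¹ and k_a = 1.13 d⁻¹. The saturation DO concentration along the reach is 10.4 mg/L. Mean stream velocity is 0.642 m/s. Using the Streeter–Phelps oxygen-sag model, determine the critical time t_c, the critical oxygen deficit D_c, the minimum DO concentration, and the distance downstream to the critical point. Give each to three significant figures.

t_c ≈ 1.11 d; D_c ≈ 2.69 mg/L; min DO ≈ 7.71 mg/L; x_c ≈ 61.3 km

t_c = [1/(k_a−k_1)] ln[(k_a/k_1)(1 − D₀(k_a−k_1)/(k_1 L₀))]
= [1/(1.13−0.314)] ln[(1.13/0.314)(1 − 1.66×0.8160/(0.314×13.7))]
= (1/0.8160) ln[3.599 × 0.6851] = 1.225 × ln(2.466) = 1.225 × 0.9024 = 1.106 d.
L(t_c) = L₀ e^(−k_1 t_c) = 13.7 × 0.7066 = 9.681 mg/L, and at the critical point k_a D_c = k_1 L, so D_c = (0.314/1.13) × 9.681 = 2.690 mg/L.
Minimum DO = C_s − D_c = 10.4 − 2.690 = 7.710 mg/L.
x_c = v t_c = 0.642 m/s × 1.106 d × 86400 s/d = 61340 m ≈ 61.3 km.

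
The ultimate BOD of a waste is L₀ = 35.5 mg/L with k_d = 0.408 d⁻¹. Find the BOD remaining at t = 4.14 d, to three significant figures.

L ≈ 6.56 mg/L

L_t = L₀ e^(−k_d t) = 35.5 × e^(−0.408×4.14) = 35.5 × 0.1847 = 6.556 mg/L.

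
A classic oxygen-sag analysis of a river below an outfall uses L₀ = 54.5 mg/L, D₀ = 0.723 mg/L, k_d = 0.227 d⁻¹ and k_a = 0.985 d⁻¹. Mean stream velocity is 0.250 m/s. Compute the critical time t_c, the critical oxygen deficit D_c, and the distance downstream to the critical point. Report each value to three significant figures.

t_c ≈ 1.88 d; D_c ≈ 8.20 mg/L; x_c ≈ 40.5 km

t_c = [1/(k_a−k_d)] ln[(k_a/k_d)(1 − D₀(k_a−k_d)/(k_d L₀))]
= [1/(0.985−0.227)] ln[(0.985/0.227)(1 − 0.723×0.7580/(0.227×54.5))]
= (1/0.7580) ln[4.339 × 0.9557] = 1.319 × ln(4.147) = 1.319 × 1.422 = 1.876 d.
L(t_c) = L₀ e^(−k_d t_c) = 54.5 × 0.6531 = 35.60 mg/L, and at the critical point k_a D_c = k_d L, so D_c = (0.227/0.985) × 35.60 = 8.203 mg/L.
x_c = v t_c = 0.250 m/s × 1.876 d × 86400 s/d = 40530 m ≈ 40.5 km.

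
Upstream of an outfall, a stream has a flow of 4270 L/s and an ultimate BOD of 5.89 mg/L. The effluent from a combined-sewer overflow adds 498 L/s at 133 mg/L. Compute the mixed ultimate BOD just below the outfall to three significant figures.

19.2 mg/L

Flow-weighted mixing: C = (Q_r C_r + Q_w C_w)/(Q_r + Q_w)
= (4270×5.89 + 498×133)/(4270 + 498) = 91380/4768 = 19.17 mg/L.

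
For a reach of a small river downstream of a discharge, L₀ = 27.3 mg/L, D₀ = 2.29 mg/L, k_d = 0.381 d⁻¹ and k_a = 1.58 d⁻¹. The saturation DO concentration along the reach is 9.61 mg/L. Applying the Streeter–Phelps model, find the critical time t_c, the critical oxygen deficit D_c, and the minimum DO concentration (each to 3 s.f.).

t_c ≈ 0.931 d; D_c ≈ 4.62 mg/L; min DO ≈ 4.99 mg/L

With k_a/k_d = 4.147 and 1 − D₀(k_a−k_d)/(k_d L₀) = 0.7360,
t_c = ln(4.147 × 0.7360) / (1.58 − 0.381) = ln(3.052) / 1.199 = 1.116/1.199 = 0.9307 d.
D_c = (k_d/k_a) L₀ e^(−k_d t_c) = (0.381/1.58) × 27.3 × e^(−0.381×0.9307) = 0.2411 × 27.3 × 0.7015 = 4.618 mg/L.
Minimum DO = C_s − D_c = 9.61 − 4.618 = 4.992 mg/L.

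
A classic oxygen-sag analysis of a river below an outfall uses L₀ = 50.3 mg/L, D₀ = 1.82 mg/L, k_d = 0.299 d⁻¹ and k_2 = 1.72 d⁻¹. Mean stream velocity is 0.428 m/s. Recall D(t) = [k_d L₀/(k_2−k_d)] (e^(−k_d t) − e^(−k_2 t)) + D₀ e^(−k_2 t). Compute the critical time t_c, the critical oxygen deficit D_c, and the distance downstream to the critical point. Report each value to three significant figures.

With k_2/k_d = 5.753 and 1 − D₀(k_2−k_d)/(k_d L₀) = 0.8280,
t_c = ln(5.753 × 0.8280) / (1.72 − 0.299) = ln(4.763) / 1.421 = 1.561/1.421 = 1.098 d.
L(t_c) = L₀ e^(−k_d t_c) = 50.3 × 0.7200 = 36.22 mg/L, and at the critical point k_2 D_c = k_d L, so D_c = (0.299/1.72) × 36.22 = 6.296 mg/L.
x_c = v t_c = 0.428 m/s × 1.098 d × 86400 s/d = 40620 m ≈ 40.6 km.

t_c ≈ 1.10 d; D_c ≈ 6.30 mg/L; x_c ≈ 40.6 km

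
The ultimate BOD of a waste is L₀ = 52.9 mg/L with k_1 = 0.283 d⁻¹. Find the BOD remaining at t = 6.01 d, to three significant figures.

L ≈ 9.66 mg/L

L_t = L₀ e^(−k_1 t) = 52.9 × e^(−0.283×6.01) = 52.9 × 0.1825 = 9.656 mg/L.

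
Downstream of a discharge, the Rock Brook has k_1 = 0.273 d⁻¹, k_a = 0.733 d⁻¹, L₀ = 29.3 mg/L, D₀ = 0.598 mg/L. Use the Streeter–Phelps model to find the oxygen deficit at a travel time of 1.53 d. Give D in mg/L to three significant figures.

D ≈ 5.98 mg/L

k_1 L₀/(k_a−k_1) = 0.273×29.3/(0.733−0.273) = 7.999/0.4600 = 17.39 mg/L.
e^(−k_1 t) = e^(−0.273×1.530) = 0.6586; e^(−k_a t) = e^(−0.733×1.530) = 0.3258.
D = 17.39 × (0.6586 − 0.3258) + 0.598 × 0.3258 = 5.787 + 0.1948 = 5.981 mg/L.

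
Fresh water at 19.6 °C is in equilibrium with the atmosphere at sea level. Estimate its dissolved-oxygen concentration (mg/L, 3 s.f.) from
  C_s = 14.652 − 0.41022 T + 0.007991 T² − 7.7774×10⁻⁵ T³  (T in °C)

C_s ≈ 9.10 mg/L

C_s = 14.652 − 0.41022×19.6 + 0.007991×19.6² − 7.7774×10⁻⁵×19.6³ = 9.096 mg/L.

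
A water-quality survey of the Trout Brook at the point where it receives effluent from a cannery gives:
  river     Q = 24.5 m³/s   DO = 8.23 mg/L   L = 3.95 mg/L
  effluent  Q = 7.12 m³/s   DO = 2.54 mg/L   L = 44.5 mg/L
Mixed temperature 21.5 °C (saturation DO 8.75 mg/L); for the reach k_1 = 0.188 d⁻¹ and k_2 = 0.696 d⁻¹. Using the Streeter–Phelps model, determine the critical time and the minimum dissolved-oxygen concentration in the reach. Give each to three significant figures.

Mixed DO = (24.5×8.23 + 7.12×2.54)/(24.5+7.12) = 219.7/31.62 = 6.949 mg/L.
Mixed L₀ = (24.5×3.95 + 7.12×44.5)/(31.62) = 413.6/31.62 = 13.08 mg/L.
Initial deficit D₀ = C_s − DO₀ = 8.75 − 6.949 = 1.801 mg/L.
t_c = (1/0.5080) ln[(0.696/0.188)(1 − 1.801×0.5080/(0.188×13.08))] = 1.969 × ln(2.325) = 1.661 d.
D_c = (0.188/0.696) × 13.08 × e^(−0.188×1.661) = 0.2701 × 13.08 × 0.7318 = 2.586 mg/L.
Minimum DO = 8.75 − 2.586 = 6.164 mg/L.

t_c ≈ 1.66 d; minimum DO ≈ 6.16 mg/L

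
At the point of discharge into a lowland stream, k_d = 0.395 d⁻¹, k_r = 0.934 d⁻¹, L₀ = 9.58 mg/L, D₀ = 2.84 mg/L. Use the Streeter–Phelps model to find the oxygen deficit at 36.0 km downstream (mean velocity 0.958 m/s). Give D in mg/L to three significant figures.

D ≈ 3.13 mg/L

Travel time t = x/v = 36.0 km / (0.958 m/s) = 36000 m / 0.958 m/s = 37580 s = 0.4349 d.
k_d L₀/(k_r−k_d) = 0.395×9.58/(0.934−0.395) = 3.784/0.5390 = 7.021 mg/L.
e^(−k_d t) = e^(−0.395×0.4349) = 0.8421; e^(−k_r t) = e^(−0.934×0.4349) = 0.6662.
D = 7.021 × (0.8421 − 0.6662) + 2.84 × 0.6662 = 1.236 + 1.892 = 3.127 mg/L.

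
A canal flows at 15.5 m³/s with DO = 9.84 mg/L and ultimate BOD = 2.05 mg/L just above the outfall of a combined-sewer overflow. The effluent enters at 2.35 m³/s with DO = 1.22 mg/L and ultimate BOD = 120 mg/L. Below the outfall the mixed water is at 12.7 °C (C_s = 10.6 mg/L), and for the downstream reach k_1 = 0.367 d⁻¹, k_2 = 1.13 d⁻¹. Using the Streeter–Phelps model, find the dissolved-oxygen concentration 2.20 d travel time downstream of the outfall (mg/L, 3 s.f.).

DO ≈ 7.37 mg/L

Mixed DO = (15.5×9.84 + 2.35×1.22)/(15.5+2.35) = 155.4/17.85 = 8.705 mg/L.
Mixed L₀ = (15.5×2.05 + 2.35×120)/(17.85) = 313.8/17.85 = 17.58 mg/L.
Initial deficit D₀ = C_s − DO₀ = 10.6 − 8.705 = 1.895 mg/L.
D(2.20) = [0.367×17.58/(1.13−0.367)](e^(−0.367×2.20) − e^(−1.13×2.20)) + 1.895 e^(−1.13×2.20)
= 8.455 × (0.4460 − 0.08324) + 1.895 × 0.08324 = 3.225 mg/L.
DO = 10.6 − 3.225 = 7.375 mg/L.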